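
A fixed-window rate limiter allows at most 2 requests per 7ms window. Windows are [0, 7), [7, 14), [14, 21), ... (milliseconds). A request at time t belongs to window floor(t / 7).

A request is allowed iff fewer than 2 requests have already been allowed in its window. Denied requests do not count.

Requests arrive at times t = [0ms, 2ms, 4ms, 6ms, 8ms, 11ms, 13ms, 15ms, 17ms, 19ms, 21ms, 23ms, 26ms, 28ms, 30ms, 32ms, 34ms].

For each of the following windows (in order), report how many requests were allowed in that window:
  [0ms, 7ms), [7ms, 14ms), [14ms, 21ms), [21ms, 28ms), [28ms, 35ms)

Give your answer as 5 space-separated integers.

Processing requests:
  req#1 t=0ms (window 0): ALLOW
  req#2 t=2ms (window 0): ALLOW
  req#3 t=4ms (window 0): DENY
  req#4 t=6ms (window 0): DENY
  req#5 t=8ms (window 1): ALLOW
  req#6 t=11ms (window 1): ALLOW
  req#7 t=13ms (window 1): DENY
  req#8 t=15ms (window 2): ALLOW
  req#9 t=17ms (window 2): ALLOW
  req#10 t=19ms (window 2): DENY
  req#11 t=21ms (window 3): ALLOW
  req#12 t=23ms (window 3): ALLOW
  req#13 t=26ms (window 3): DENY
  req#14 t=28ms (window 4): ALLOW
  req#15 t=30ms (window 4): ALLOW
  req#16 t=32ms (window 4): DENY
  req#17 t=34ms (window 4): DENY

Allowed counts by window: 2 2 2 2 2

Answer: 2 2 2 2 2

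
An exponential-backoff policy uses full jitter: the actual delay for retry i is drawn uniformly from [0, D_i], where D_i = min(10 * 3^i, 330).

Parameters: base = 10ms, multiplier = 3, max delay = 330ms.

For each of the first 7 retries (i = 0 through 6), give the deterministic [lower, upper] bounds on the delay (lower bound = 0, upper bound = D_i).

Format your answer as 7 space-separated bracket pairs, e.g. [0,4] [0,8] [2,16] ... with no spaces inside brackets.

Answer: [0,10] [0,30] [0,90] [0,270] [0,330] [0,330] [0,330]

Derivation:
Computing bounds per retry:
  i=0: D_i=min(10*3^0,330)=10, bounds=[0,10]
  i=1: D_i=min(10*3^1,330)=30, bounds=[0,30]
  i=2: D_i=min(10*3^2,330)=90, bounds=[0,90]
  i=3: D_i=min(10*3^3,330)=270, bounds=[0,270]
  i=4: D_i=min(10*3^4,330)=330, bounds=[0,330]
  i=5: D_i=min(10*3^5,330)=330, bounds=[0,330]
  i=6: D_i=min(10*3^6,330)=330, bounds=[0,330]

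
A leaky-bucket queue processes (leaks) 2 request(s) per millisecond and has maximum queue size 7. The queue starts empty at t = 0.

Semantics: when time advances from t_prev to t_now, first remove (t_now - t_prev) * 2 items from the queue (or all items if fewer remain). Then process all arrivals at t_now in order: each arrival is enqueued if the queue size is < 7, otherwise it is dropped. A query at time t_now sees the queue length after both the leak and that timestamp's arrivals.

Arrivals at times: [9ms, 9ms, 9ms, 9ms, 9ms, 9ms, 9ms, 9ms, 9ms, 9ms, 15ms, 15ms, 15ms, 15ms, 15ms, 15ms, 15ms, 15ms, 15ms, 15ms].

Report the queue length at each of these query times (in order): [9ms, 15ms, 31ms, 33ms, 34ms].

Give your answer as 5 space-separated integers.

Queue lengths at query times:
  query t=9ms: backlog = 7
  query t=15ms: backlog = 7
  query t=31ms: backlog = 0
  query t=33ms: backlog = 0
  query t=34ms: backlog = 0

Answer: 7 7 0 0 0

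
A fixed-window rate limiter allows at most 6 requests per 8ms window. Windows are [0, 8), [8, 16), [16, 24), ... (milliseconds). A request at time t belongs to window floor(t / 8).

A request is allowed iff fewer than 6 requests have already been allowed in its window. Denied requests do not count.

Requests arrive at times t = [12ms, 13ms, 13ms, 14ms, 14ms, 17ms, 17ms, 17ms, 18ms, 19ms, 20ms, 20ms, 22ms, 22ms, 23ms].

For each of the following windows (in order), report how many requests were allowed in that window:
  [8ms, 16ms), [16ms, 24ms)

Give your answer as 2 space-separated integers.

Processing requests:
  req#1 t=12ms (window 1): ALLOW
  req#2 t=13ms (window 1): ALLOW
  req#3 t=13ms (window 1): ALLOW
  req#4 t=14ms (window 1): ALLOW
  req#5 t=14ms (window 1): ALLOW
  req#6 t=17ms (window 2): ALLOW
  req#7 t=17ms (window 2): ALLOW
  req#8 t=17ms (window 2): ALLOW
  req#9 t=18ms (window 2): ALLOW
  req#10 t=19ms (window 2): ALLOW
  req#11 t=20ms (window 2): ALLOW
  req#12 t=20ms (window 2): DENY
  req#13 t=22ms (window 2): DENY
  req#14 t=22ms (window 2): DENY
  req#15 t=23ms (window 2): DENY

Allowed counts by window: 5 6

Answer: 5 6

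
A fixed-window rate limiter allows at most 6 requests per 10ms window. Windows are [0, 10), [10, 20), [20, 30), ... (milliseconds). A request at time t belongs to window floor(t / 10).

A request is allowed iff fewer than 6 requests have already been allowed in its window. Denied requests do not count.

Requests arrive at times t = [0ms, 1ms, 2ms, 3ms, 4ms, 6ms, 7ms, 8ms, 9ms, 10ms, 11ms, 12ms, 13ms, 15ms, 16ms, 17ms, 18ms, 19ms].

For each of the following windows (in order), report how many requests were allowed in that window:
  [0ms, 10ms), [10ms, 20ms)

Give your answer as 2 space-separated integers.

Processing requests:
  req#1 t=0ms (window 0): ALLOW
  req#2 t=1ms (window 0): ALLOW
  req#3 t=2ms (window 0): ALLOW
  req#4 t=3ms (window 0): ALLOW
  req#5 t=4ms (window 0): ALLOW
  req#6 t=6ms (window 0): ALLOW
  req#7 t=7ms (window 0): DENY
  req#8 t=8ms (window 0): DENY
  req#9 t=9ms (window 0): DENY
  req#10 t=10ms (window 1): ALLOW
  req#11 t=11ms (window 1): ALLOW
  req#12 t=12ms (window 1): ALLOW
  req#13 t=13ms (window 1): ALLOW
  req#14 t=15ms (window 1): ALLOW
  req#15 t=16ms (window 1): ALLOW
  req#16 t=17ms (window 1): DENY
  req#17 t=18ms (window 1): DENY
  req#18 t=19ms (window 1): DENY

Allowed counts by window: 6 6

Answer: 6 6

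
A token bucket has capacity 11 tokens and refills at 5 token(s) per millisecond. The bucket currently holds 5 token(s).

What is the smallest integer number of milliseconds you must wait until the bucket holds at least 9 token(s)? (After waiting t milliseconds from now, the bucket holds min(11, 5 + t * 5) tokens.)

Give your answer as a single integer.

Need 5 + t * 5 >= 9, so t >= 4/5.
Smallest integer t = ceil(4/5) = 1.

Answer: 1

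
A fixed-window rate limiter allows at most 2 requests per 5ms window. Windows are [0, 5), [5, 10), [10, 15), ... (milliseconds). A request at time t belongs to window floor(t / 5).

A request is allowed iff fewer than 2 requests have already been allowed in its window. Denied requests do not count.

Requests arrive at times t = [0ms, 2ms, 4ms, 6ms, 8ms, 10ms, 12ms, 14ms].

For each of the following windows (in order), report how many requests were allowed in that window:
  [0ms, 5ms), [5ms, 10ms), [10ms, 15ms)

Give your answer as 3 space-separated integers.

Answer: 2 2 2

Derivation:
Processing requests:
  req#1 t=0ms (window 0): ALLOW
  req#2 t=2ms (window 0): ALLOW
  req#3 t=4ms (window 0): DENY
  req#4 t=6ms (window 1): ALLOW
  req#5 t=8ms (window 1): ALLOW
  req#6 t=10ms (window 2): ALLOW
  req#7 t=12ms (window 2): ALLOW
  req#8 t=14ms (window 2): DENY

Allowed counts by window: 2 2 2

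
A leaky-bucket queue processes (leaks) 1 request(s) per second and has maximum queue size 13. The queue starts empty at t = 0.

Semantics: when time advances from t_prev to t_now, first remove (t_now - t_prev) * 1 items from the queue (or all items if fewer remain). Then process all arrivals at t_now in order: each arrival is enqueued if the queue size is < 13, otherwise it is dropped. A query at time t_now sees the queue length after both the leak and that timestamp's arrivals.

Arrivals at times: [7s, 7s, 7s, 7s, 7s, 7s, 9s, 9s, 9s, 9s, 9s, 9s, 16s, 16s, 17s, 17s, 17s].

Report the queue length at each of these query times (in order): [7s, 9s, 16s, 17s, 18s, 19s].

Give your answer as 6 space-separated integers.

Queue lengths at query times:
  query t=7s: backlog = 6
  query t=9s: backlog = 10
  query t=16s: backlog = 5
  query t=17s: backlog = 7
  query t=18s: backlog = 6
  query t=19s: backlog = 5

Answer: 6 10 5 7 6 5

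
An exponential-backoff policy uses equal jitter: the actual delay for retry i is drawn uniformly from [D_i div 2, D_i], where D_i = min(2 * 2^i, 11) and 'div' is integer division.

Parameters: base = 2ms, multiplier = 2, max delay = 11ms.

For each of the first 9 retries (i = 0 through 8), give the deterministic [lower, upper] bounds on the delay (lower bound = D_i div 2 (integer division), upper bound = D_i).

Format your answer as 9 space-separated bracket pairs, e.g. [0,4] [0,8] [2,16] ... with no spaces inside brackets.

Answer: [1,2] [2,4] [4,8] [5,11] [5,11] [5,11] [5,11] [5,11] [5,11]

Derivation:
Computing bounds per retry:
  i=0: D_i=min(2*2^0,11)=2, bounds=[1,2]
  i=1: D_i=min(2*2^1,11)=4, bounds=[2,4]
  i=2: D_i=min(2*2^2,11)=8, bounds=[4,8]
  i=3: D_i=min(2*2^3,11)=11, bounds=[5,11]
  i=4: D_i=min(2*2^4,11)=11, bounds=[5,11]
  i=5: D_i=min(2*2^5,11)=11, bounds=[5,11]
  i=6: D_i=min(2*2^6,11)=11, bounds=[5,11]
  i=7: D_i=min(2*2^7,11)=11, bounds=[5,11]
  i=8: D_i=min(2*2^8,11)=11, bounds=[5,11]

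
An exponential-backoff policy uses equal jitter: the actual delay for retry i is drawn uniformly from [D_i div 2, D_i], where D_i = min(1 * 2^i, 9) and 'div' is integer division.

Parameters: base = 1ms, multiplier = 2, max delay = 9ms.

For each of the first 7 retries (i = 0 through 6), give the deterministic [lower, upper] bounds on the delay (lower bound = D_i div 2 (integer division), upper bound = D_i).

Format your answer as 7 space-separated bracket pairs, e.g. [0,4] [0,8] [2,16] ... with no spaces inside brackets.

Computing bounds per retry:
  i=0: D_i=min(1*2^0,9)=1, bounds=[0,1]
  i=1: D_i=min(1*2^1,9)=2, bounds=[1,2]
  i=2: D_i=min(1*2^2,9)=4, bounds=[2,4]
  i=3: D_i=min(1*2^3,9)=8, bounds=[4,8]
  i=4: D_i=min(1*2^4,9)=9, bounds=[4,9]
  i=5: D_i=min(1*2^5,9)=9, bounds=[4,9]
  i=6: D_i=min(1*2^6,9)=9, bounds=[4,9]

Answer: [0,1] [1,2] [2,4] [4,8] [4,9] [4,9] [4,9]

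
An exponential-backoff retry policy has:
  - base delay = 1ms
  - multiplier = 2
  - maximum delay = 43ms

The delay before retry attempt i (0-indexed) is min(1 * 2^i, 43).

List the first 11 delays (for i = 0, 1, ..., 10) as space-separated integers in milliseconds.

Computing each delay:
  i=0: min(1*2^0, 43) = 1
  i=1: min(1*2^1, 43) = 2
  i=2: min(1*2^2, 43) = 4
  i=3: min(1*2^3, 43) = 8
  i=4: min(1*2^4, 43) = 16
  i=5: min(1*2^5, 43) = 32
  i=6: min(1*2^6, 43) = 43
  i=7: min(1*2^7, 43) = 43
  i=8: min(1*2^8, 43) = 43
  i=9: min(1*2^9, 43) = 43
  i=10: min(1*2^10, 43) = 43

Answer: 1 2 4 8 16 32 43 43 43 43 43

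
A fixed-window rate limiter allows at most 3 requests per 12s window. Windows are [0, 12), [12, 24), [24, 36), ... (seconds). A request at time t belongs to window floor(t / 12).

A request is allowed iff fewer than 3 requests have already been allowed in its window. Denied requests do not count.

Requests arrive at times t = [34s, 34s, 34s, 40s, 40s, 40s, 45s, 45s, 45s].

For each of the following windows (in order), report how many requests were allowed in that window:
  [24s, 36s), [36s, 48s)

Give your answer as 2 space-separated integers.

Processing requests:
  req#1 t=34s (window 2): ALLOW
  req#2 t=34s (window 2): ALLOW
  req#3 t=34s (window 2): ALLOW
  req#4 t=40s (window 3): ALLOW
  req#5 t=40s (window 3): ALLOW
  req#6 t=40s (window 3): ALLOW
  req#7 t=45s (window 3): DENY
  req#8 t=45s (window 3): DENY
  req#9 t=45s (window 3): DENY

Allowed counts by window: 3 3

Answer: 3 3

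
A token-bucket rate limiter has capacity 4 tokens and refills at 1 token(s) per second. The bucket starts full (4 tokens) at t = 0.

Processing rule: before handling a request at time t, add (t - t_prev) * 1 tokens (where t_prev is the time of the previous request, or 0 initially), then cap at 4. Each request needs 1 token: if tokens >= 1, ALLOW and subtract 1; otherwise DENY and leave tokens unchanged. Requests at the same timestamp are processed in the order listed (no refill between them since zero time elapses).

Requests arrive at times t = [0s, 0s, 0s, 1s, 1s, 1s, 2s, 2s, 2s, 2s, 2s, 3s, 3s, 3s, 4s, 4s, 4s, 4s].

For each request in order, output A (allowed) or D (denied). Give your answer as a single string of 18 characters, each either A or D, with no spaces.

Answer: AAAAADADDDDADDADDD

Derivation:
Simulating step by step:
  req#1 t=0s: ALLOW
  req#2 t=0s: ALLOW
  req#3 t=0s: ALLOW
  req#4 t=1s: ALLOW
  req#5 t=1s: ALLOW
  req#6 t=1s: DENY
  req#7 t=2s: ALLOW
  req#8 t=2s: DENY
  req#9 t=2s: DENY
  req#10 t=2s: DENY
  req#11 t=2s: DENY
  req#12 t=3s: ALLOW
  req#13 t=3s: DENY
  req#14 t=3s: DENY
  req#15 t=4s: ALLOW
  req#16 t=4s: DENY
  req#17 t=4s: DENY
  req#18 t=4s: DENY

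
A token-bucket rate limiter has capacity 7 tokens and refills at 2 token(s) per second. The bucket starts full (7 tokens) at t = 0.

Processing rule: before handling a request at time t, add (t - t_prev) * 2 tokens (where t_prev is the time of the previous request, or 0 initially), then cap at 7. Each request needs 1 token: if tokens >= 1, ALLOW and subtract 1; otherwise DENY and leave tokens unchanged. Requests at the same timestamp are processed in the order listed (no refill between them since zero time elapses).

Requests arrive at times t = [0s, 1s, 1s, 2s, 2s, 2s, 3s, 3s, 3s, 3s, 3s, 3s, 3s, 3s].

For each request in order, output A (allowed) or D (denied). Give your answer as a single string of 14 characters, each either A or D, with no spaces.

Answer: AAAAAAAAAAAADD

Derivation:
Simulating step by step:
  req#1 t=0s: ALLOW
  req#2 t=1s: ALLOW
  req#3 t=1s: ALLOW
  req#4 t=2s: ALLOW
  req#5 t=2s: ALLOW
  req#6 t=2s: ALLOW
  req#7 t=3s: ALLOW
  req#8 t=3s: ALLOW
  req#9 t=3s: ALLOW
  req#10 t=3s: ALLOW
  req#11 t=3s: ALLOW
  req#12 t=3s: ALLOW
  req#13 t=3s: DENY
  req#14 t=3s: DENY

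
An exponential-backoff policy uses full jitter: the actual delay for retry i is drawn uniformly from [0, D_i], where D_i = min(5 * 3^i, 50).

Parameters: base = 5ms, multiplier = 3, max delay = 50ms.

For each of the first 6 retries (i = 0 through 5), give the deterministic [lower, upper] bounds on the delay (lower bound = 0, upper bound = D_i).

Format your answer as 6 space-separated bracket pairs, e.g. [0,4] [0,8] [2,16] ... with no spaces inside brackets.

Computing bounds per retry:
  i=0: D_i=min(5*3^0,50)=5, bounds=[0,5]
  i=1: D_i=min(5*3^1,50)=15, bounds=[0,15]
  i=2: D_i=min(5*3^2,50)=45, bounds=[0,45]
  i=3: D_i=min(5*3^3,50)=50, bounds=[0,50]
  i=4: D_i=min(5*3^4,50)=50, bounds=[0,50]
  i=5: D_i=min(5*3^5,50)=50, bounds=[0,50]

Answer: [0,5] [0,15] [0,45] [0,50] [0,50] [0,50]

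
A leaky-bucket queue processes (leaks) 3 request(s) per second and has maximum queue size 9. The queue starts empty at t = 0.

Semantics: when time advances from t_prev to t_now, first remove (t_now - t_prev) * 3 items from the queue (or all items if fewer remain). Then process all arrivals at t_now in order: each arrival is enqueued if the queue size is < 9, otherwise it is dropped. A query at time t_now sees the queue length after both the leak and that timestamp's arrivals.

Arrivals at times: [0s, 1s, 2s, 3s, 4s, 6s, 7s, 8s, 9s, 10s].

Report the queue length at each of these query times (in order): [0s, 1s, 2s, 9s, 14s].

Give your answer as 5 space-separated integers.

Answer: 1 1 1 1 0

Derivation:
Queue lengths at query times:
  query t=0s: backlog = 1
  query t=1s: backlog = 1
  query t=2s: backlog = 1
  query t=9s: backlog = 1
  query t=14s: backlog = 0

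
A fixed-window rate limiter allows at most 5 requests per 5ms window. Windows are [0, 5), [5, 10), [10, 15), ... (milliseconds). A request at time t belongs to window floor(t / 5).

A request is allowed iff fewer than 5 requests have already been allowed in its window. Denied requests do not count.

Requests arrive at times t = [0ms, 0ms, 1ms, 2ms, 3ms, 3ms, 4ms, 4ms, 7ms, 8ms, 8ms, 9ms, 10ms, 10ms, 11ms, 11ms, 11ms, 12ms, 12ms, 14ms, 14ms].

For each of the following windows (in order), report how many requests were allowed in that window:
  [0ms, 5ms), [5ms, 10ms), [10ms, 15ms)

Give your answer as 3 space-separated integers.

Answer: 5 4 5

Derivation:
Processing requests:
  req#1 t=0ms (window 0): ALLOW
  req#2 t=0ms (window 0): ALLOW
  req#3 t=1ms (window 0): ALLOW
  req#4 t=2ms (window 0): ALLOW
  req#5 t=3ms (window 0): ALLOW
  req#6 t=3ms (window 0): DENY
  req#7 t=4ms (window 0): DENY
  req#8 t=4ms (window 0): DENY
  req#9 t=7ms (window 1): ALLOW
  req#10 t=8ms (window 1): ALLOW
  req#11 t=8ms (window 1): ALLOW
  req#12 t=9ms (window 1): ALLOW
  req#13 t=10ms (window 2): ALLOW
  req#14 t=10ms (window 2): ALLOW
  req#15 t=11ms (window 2): ALLOW
  req#16 t=11ms (window 2): ALLOW
  req#17 t=11ms (window 2): ALLOW
  req#18 t=12ms (window 2): DENY
  req#19 t=12ms (window 2): DENY
  req#20 t=14ms (window 2): DENY
  req#21 t=14ms (window 2): DENY

Allowed counts by window: 5 4 5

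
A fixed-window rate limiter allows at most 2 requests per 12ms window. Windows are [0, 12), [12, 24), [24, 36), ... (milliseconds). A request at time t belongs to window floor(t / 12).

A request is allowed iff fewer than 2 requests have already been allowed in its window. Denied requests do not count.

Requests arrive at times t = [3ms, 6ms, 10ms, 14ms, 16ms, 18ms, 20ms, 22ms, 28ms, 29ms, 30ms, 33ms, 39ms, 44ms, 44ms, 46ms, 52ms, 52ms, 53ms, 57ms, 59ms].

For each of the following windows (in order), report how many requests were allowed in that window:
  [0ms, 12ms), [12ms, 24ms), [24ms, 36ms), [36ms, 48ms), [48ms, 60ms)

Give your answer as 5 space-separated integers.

Answer: 2 2 2 2 2

Derivation:
Processing requests:
  req#1 t=3ms (window 0): ALLOW
  req#2 t=6ms (window 0): ALLOW
  req#3 t=10ms (window 0): DENY
  req#4 t=14ms (window 1): ALLOW
  req#5 t=16ms (window 1): ALLOW
  req#6 t=18ms (window 1): DENY
  req#7 t=20ms (window 1): DENY
  req#8 t=22ms (window 1): DENY
  req#9 t=28ms (window 2): ALLOW
  req#10 t=29ms (window 2): ALLOW
  req#11 t=30ms (window 2): DENY
  req#12 t=33ms (window 2): DENY
  req#13 t=39ms (window 3): ALLOW
  req#14 t=44ms (window 3): ALLOW
  req#15 t=44ms (window 3): DENY
  req#16 t=46ms (window 3): DENY
  req#17 t=52ms (window 4): ALLOW
  req#18 t=52ms (window 4): ALLOW
  req#19 t=53ms (window 4): DENY
  req#20 t=57ms (window 4): DENY
  req#21 t=59ms (window 4): DENY

Allowed counts by window: 2 2 2 2 2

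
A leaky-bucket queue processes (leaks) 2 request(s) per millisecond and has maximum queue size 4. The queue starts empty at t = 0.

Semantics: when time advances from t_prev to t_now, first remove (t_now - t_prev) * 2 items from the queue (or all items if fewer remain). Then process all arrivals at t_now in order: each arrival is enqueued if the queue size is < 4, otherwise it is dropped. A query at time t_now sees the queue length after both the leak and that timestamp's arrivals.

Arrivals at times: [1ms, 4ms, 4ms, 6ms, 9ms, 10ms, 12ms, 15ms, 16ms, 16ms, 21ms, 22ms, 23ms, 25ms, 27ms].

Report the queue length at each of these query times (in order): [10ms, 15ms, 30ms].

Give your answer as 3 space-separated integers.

Queue lengths at query times:
  query t=10ms: backlog = 1
  query t=15ms: backlog = 1
  query t=30ms: backlog = 0

Answer: 1 1 0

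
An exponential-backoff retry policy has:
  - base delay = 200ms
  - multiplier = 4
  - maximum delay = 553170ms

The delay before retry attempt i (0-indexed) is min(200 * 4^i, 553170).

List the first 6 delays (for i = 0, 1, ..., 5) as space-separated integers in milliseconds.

Answer: 200 800 3200 12800 51200 204800

Derivation:
Computing each delay:
  i=0: min(200*4^0, 553170) = 200
  i=1: min(200*4^1, 553170) = 800
  i=2: min(200*4^2, 553170) = 3200
  i=3: min(200*4^3, 553170) = 12800
  i=4: min(200*4^4, 553170) = 51200
  i=5: min(200*4^5, 553170) = 204800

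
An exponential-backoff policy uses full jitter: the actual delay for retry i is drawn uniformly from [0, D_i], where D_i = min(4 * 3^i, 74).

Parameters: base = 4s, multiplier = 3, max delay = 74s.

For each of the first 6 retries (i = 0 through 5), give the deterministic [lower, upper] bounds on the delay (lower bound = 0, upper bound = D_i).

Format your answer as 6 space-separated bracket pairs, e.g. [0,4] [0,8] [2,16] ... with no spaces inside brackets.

Answer: [0,4] [0,12] [0,36] [0,74] [0,74] [0,74]

Derivation:
Computing bounds per retry:
  i=0: D_i=min(4*3^0,74)=4, bounds=[0,4]
  i=1: D_i=min(4*3^1,74)=12, bounds=[0,12]
  i=2: D_i=min(4*3^2,74)=36, bounds=[0,36]
  i=3: D_i=min(4*3^3,74)=74, bounds=[0,74]
  i=4: D_i=min(4*3^4,74)=74, bounds=[0,74]
  i=5: D_i=min(4*3^5,74)=74, bounds=[0,74]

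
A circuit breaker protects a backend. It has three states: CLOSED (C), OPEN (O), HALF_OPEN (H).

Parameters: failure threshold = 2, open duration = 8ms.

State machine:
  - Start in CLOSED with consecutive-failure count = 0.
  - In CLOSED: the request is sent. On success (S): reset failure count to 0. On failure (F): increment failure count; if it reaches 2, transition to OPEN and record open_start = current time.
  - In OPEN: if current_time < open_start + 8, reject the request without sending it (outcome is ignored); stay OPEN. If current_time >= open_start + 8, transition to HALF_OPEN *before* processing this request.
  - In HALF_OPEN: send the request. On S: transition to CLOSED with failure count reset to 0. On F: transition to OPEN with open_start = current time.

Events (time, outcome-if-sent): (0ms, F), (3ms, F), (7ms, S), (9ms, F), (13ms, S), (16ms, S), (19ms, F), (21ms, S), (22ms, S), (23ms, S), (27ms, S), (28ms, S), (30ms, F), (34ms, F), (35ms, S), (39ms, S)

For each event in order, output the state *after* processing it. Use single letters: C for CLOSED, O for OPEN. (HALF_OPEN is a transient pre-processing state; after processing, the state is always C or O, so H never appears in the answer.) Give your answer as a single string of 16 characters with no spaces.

State after each event:
  event#1 t=0ms outcome=F: state=CLOSED
  event#2 t=3ms outcome=F: state=OPEN
  event#3 t=7ms outcome=S: state=OPEN
  event#4 t=9ms outcome=F: state=OPEN
  event#5 t=13ms outcome=S: state=CLOSED
  event#6 t=16ms outcome=S: state=CLOSED
  event#7 t=19ms outcome=F: state=CLOSED
  event#8 t=21ms outcome=S: state=CLOSED
  event#9 t=22ms outcome=S: state=CLOSED
  event#10 t=23ms outcome=S: state=CLOSED
  event#11 t=27ms outcome=S: state=CLOSED
  event#12 t=28ms outcome=S: state=CLOSED
  event#13 t=30ms outcome=F: state=CLOSED
  event#14 t=34ms outcome=F: state=OPEN
  event#15 t=35ms outcome=S: state=OPEN
  event#16 t=39ms outcome=S: state=OPEN

Answer: COOOCCCCCCCCCOOO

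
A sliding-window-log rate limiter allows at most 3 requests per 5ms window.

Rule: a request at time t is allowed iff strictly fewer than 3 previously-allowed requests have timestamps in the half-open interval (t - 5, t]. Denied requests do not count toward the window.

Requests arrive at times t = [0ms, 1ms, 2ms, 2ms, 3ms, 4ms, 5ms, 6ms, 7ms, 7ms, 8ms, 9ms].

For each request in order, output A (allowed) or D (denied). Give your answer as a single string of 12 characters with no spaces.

Tracking allowed requests in the window:
  req#1 t=0ms: ALLOW
  req#2 t=1ms: ALLOW
  req#3 t=2ms: ALLOW
  req#4 t=2ms: DENY
  req#5 t=3ms: DENY
  req#6 t=4ms: DENY
  req#7 t=5ms: ALLOW
  req#8 t=6ms: ALLOW
  req#9 t=7ms: ALLOW
  req#10 t=7ms: DENY
  req#11 t=8ms: DENY
  req#12 t=9ms: DENY

Answer: AAADDDAAADDD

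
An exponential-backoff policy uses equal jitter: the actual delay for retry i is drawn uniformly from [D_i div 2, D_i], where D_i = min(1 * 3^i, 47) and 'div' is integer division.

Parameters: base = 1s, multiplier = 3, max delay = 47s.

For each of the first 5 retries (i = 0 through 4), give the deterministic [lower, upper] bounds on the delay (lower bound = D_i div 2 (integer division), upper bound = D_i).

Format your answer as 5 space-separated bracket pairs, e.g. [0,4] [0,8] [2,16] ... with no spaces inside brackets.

Computing bounds per retry:
  i=0: D_i=min(1*3^0,47)=1, bounds=[0,1]
  i=1: D_i=min(1*3^1,47)=3, bounds=[1,3]
  i=2: D_i=min(1*3^2,47)=9, bounds=[4,9]
  i=3: D_i=min(1*3^3,47)=27, bounds=[13,27]
  i=4: D_i=min(1*3^4,47)=47, bounds=[23,47]

Answer: [0,1] [1,3] [4,9] [13,27] [23,47]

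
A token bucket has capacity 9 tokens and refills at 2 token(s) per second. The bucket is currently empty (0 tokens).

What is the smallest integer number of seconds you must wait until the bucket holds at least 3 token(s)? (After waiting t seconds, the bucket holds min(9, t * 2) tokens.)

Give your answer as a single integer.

Answer: 2

Derivation:
Need t * 2 >= 3, so t >= 3/2.
Smallest integer t = ceil(3/2) = 2.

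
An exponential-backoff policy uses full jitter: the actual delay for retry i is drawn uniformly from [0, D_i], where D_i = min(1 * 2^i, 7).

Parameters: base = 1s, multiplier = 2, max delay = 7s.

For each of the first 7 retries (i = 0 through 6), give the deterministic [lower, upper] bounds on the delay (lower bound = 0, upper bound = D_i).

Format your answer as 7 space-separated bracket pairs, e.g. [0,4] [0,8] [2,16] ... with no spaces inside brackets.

Computing bounds per retry:
  i=0: D_i=min(1*2^0,7)=1, bounds=[0,1]
  i=1: D_i=min(1*2^1,7)=2, bounds=[0,2]
  i=2: D_i=min(1*2^2,7)=4, bounds=[0,4]
  i=3: D_i=min(1*2^3,7)=7, bounds=[0,7]
  i=4: D_i=min(1*2^4,7)=7, bounds=[0,7]
  i=5: D_i=min(1*2^5,7)=7, bounds=[0,7]
  i=6: D_i=min(1*2^6,7)=7, bounds=[0,7]

Answer: [0,1] [0,2] [0,4] [0,7] [0,7] [0,7] [0,7]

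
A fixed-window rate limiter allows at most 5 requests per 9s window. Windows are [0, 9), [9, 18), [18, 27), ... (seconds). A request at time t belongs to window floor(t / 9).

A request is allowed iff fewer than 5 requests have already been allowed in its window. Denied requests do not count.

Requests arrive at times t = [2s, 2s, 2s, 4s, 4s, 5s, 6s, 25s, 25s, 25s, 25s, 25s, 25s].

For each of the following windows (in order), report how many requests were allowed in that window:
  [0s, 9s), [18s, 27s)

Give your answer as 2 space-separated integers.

Answer: 5 5

Derivation:
Processing requests:
  req#1 t=2s (window 0): ALLOW
  req#2 t=2s (window 0): ALLOW
  req#3 t=2s (window 0): ALLOW
  req#4 t=4s (window 0): ALLOW
  req#5 t=4s (window 0): ALLOW
  req#6 t=5s (window 0): DENY
  req#7 t=6s (window 0): DENY
  req#8 t=25s (window 2): ALLOW
  req#9 t=25s (window 2): ALLOW
  req#10 t=25s (window 2): ALLOW
  req#11 t=25s (window 2): ALLOW
  req#12 t=25s (window 2): ALLOW
  req#13 t=25s (window 2): DENY

Allowed counts by window: 5 5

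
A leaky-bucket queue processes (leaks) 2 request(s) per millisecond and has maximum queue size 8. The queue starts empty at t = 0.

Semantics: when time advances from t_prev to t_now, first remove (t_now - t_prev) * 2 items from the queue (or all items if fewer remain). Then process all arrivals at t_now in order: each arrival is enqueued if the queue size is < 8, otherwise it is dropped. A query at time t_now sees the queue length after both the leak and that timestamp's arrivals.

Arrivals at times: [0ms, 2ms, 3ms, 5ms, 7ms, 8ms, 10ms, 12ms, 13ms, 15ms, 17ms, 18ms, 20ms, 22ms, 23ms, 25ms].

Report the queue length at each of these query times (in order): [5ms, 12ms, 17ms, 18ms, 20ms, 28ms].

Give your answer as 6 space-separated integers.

Answer: 1 1 1 1 1 0

Derivation:
Queue lengths at query times:
  query t=5ms: backlog = 1
  query t=12ms: backlog = 1
  query t=17ms: backlog = 1
  query t=18ms: backlog = 1
  query t=20ms: backlog = 1
  query t=28ms: backlog = 0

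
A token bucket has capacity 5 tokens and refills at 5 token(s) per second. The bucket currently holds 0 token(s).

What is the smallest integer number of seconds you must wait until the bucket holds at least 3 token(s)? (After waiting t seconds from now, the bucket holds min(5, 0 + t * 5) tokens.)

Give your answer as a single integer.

Need 0 + t * 5 >= 3, so t >= 3/5.
Smallest integer t = ceil(3/5) = 1.

Answer: 1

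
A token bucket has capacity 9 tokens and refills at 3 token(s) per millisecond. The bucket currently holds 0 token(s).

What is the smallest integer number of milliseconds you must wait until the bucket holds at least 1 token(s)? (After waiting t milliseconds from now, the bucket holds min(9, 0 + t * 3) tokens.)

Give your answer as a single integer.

Need 0 + t * 3 >= 1, so t >= 1/3.
Smallest integer t = ceil(1/3) = 1.

Answer: 1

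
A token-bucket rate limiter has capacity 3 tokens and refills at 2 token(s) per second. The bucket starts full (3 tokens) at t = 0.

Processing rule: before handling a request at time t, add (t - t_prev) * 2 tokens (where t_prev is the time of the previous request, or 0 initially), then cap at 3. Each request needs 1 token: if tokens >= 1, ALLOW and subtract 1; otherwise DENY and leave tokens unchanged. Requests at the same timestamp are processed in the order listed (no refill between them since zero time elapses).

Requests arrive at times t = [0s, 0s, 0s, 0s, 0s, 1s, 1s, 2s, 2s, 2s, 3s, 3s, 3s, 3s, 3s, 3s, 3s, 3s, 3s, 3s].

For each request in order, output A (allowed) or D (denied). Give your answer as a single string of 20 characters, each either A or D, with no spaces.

Answer: AAADDAAAADAADDDDDDDD

Derivation:
Simulating step by step:
  req#1 t=0s: ALLOW
  req#2 t=0s: ALLOW
  req#3 t=0s: ALLOW
  req#4 t=0s: DENY
  req#5 t=0s: DENY
  req#6 t=1s: ALLOW
  req#7 t=1s: ALLOW
  req#8 t=2s: ALLOW
  req#9 t=2s: ALLOW
  req#10 t=2s: DENY
  req#11 t=3s: ALLOW
  req#12 t=3s: ALLOW
  req#13 t=3s: DENY
  req#14 t=3s: DENY
  req#15 t=3s: DENY
  req#16 t=3s: DENY
  req#17 t=3s: DENY
  req#18 t=3s: DENY
  req#19 t=3s: DENY
  req#20 t=3s: DENY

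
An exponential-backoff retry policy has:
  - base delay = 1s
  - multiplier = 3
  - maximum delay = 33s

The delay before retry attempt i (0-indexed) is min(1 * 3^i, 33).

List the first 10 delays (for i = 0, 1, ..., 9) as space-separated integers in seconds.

Answer: 1 3 9 27 33 33 33 33 33 33

Derivation:
Computing each delay:
  i=0: min(1*3^0, 33) = 1
  i=1: min(1*3^1, 33) = 3
  i=2: min(1*3^2, 33) = 9
  i=3: min(1*3^3, 33) = 27
  i=4: min(1*3^4, 33) = 33
  i=5: min(1*3^5, 33) = 33
  i=6: min(1*3^6, 33) = 33
  i=7: min(1*3^7, 33) = 33
  i=8: min(1*3^8, 33) = 33
  i=9: min(1*3^9, 33) = 33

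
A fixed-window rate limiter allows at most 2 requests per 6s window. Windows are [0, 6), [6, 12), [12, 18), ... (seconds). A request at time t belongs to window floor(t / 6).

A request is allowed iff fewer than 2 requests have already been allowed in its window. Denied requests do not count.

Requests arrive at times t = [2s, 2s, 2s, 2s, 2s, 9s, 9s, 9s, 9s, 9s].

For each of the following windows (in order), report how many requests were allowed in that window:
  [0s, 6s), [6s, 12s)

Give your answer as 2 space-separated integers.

Processing requests:
  req#1 t=2s (window 0): ALLOW
  req#2 t=2s (window 0): ALLOW
  req#3 t=2s (window 0): DENY
  req#4 t=2s (window 0): DENY
  req#5 t=2s (window 0): DENY
  req#6 t=9s (window 1): ALLOW
  req#7 t=9s (window 1): ALLOW
  req#8 t=9s (window 1): DENY
  req#9 t=9s (window 1): DENY
  req#10 t=9s (window 1): DENY

Allowed counts by window: 2 2

Answer: 2 2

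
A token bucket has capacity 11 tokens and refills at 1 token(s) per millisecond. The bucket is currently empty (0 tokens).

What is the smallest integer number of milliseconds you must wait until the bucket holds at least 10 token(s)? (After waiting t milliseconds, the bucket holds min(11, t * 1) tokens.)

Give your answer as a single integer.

Need t * 1 >= 10, so t >= 10/1.
Smallest integer t = ceil(10/1) = 10.

Answer: 10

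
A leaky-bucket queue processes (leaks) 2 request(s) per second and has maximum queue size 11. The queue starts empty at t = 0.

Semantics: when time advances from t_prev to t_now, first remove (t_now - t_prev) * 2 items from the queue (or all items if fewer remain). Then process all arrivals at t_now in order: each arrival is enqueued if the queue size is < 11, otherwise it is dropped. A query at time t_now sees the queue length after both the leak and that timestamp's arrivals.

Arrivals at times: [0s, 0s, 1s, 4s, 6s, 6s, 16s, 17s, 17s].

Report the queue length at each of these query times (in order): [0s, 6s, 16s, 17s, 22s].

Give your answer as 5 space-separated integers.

Queue lengths at query times:
  query t=0s: backlog = 2
  query t=6s: backlog = 2
  query t=16s: backlog = 1
  query t=17s: backlog = 2
  query t=22s: backlog = 0

Answer: 2 2 1 2 0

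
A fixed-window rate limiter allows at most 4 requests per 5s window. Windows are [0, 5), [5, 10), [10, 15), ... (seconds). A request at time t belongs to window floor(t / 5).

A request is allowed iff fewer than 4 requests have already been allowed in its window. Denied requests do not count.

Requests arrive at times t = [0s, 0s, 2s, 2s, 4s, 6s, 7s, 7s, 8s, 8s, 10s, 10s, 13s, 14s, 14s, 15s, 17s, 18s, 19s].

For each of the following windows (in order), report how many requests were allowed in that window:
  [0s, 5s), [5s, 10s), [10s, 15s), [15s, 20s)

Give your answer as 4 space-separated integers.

Answer: 4 4 4 4

Derivation:
Processing requests:
  req#1 t=0s (window 0): ALLOW
  req#2 t=0s (window 0): ALLOW
  req#3 t=2s (window 0): ALLOW
  req#4 t=2s (window 0): ALLOW
  req#5 t=4s (window 0): DENY
  req#6 t=6s (window 1): ALLOW
  req#7 t=7s (window 1): ALLOW
  req#8 t=7s (window 1): ALLOW
  req#9 t=8s (window 1): ALLOW
  req#10 t=8s (window 1): DENY
  req#11 t=10s (window 2): ALLOW
  req#12 t=10s (window 2): ALLOW
  req#13 t=13s (window 2): ALLOW
  req#14 t=14s (window 2): ALLOW
  req#15 t=14s (window 2): DENY
  req#16 t=15s (window 3): ALLOW
  req#17 t=17s (window 3): ALLOW
  req#18 t=18s (window 3): ALLOW
  req#19 t=19s (window 3): ALLOW

Allowed counts by window: 4 4 4 4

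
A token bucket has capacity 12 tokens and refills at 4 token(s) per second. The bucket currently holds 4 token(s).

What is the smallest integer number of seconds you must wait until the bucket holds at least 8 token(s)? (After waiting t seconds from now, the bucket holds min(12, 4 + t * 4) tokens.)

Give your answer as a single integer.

Answer: 1

Derivation:
Need 4 + t * 4 >= 8, so t >= 4/4.
Smallest integer t = ceil(4/4) = 1.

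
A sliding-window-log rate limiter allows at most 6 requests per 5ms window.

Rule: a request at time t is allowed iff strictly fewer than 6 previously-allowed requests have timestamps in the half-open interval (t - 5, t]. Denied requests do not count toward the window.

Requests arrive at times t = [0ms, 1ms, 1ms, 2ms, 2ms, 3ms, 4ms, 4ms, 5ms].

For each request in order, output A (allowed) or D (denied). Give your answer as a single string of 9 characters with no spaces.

Answer: AAAAAADDA

Derivation:
Tracking allowed requests in the window:
  req#1 t=0ms: ALLOW
  req#2 t=1ms: ALLOW
  req#3 t=1ms: ALLOW
  req#4 t=2ms: ALLOW
  req#5 t=2ms: ALLOW
  req#6 t=3ms: ALLOW
  req#7 t=4ms: DENY
  req#8 t=4ms: DENY
  req#9 t=5ms: ALLOW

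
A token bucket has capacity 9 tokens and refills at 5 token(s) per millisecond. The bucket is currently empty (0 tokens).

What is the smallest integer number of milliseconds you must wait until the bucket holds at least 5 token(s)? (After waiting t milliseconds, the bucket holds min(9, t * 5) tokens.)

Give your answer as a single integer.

Answer: 1

Derivation:
Need t * 5 >= 5, so t >= 5/5.
Smallest integer t = ceil(5/5) = 1.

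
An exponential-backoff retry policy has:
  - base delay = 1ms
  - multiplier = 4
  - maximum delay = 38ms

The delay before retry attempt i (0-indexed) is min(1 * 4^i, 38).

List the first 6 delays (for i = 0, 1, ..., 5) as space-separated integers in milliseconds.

Answer: 1 4 16 38 38 38

Derivation:
Computing each delay:
  i=0: min(1*4^0, 38) = 1
  i=1: min(1*4^1, 38) = 4
  i=2: min(1*4^2, 38) = 16
  i=3: min(1*4^3, 38) = 38
  i=4: min(1*4^4, 38) = 38
  i=5: min(1*4^5, 38) = 38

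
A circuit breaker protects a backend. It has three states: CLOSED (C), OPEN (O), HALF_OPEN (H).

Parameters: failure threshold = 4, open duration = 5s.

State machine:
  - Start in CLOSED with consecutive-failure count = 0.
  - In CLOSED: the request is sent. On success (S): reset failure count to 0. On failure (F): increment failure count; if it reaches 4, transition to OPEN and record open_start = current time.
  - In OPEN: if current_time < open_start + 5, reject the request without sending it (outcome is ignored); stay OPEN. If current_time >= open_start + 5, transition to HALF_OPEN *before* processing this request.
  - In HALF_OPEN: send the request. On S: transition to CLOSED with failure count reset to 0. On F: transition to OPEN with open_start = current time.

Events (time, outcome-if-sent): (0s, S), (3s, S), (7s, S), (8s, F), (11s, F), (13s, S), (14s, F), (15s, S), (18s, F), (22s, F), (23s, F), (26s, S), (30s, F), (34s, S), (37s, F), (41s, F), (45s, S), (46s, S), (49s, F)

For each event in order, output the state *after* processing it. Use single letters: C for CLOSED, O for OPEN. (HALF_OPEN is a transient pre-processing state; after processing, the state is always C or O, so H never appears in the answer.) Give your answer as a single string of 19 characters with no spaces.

State after each event:
  event#1 t=0s outcome=S: state=CLOSED
  event#2 t=3s outcome=S: state=CLOSED
  event#3 t=7s outcome=S: state=CLOSED
  event#4 t=8s outcome=F: state=CLOSED
  event#5 t=11s outcome=F: state=CLOSED
  event#6 t=13s outcome=S: state=CLOSED
  event#7 t=14s outcome=F: state=CLOSED
  event#8 t=15s outcome=S: state=CLOSED
  event#9 t=18s outcome=F: state=CLOSED
  event#10 t=22s outcome=F: state=CLOSED
  event#11 t=23s outcome=F: state=CLOSED
  event#12 t=26s outcome=S: state=CLOSED
  event#13 t=30s outcome=F: state=CLOSED
  event#14 t=34s outcome=S: state=CLOSED
  event#15 t=37s outcome=F: state=CLOSED
  event#16 t=41s outcome=F: state=CLOSED
  event#17 t=45s outcome=S: state=CLOSED
  event#18 t=46s outcome=S: state=CLOSED
  event#19 t=49s outcome=F: state=CLOSED

Answer: CCCCCCCCCCCCCCCCCCC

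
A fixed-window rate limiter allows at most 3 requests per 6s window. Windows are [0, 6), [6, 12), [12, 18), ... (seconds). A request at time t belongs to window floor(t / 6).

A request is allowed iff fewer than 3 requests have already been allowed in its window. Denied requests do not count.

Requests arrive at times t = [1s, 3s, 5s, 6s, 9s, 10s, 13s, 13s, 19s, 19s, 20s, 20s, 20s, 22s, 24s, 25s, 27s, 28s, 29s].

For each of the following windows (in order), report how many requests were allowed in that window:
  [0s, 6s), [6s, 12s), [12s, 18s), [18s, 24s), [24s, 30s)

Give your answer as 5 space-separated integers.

Answer: 3 3 2 3 3

Derivation:
Processing requests:
  req#1 t=1s (window 0): ALLOW
  req#2 t=3s (window 0): ALLOW
  req#3 t=5s (window 0): ALLOW
  req#4 t=6s (window 1): ALLOW
  req#5 t=9s (window 1): ALLOW
  req#6 t=10s (window 1): ALLOW
  req#7 t=13s (window 2): ALLOW
  req#8 t=13s (window 2): ALLOW
  req#9 t=19s (window 3): ALLOW
  req#10 t=19s (window 3): ALLOW
  req#11 t=20s (window 3): ALLOW
  req#12 t=20s (window 3): DENY
  req#13 t=20s (window 3): DENY
  req#14 t=22s (window 3): DENY
  req#15 t=24s (window 4): ALLOW
  req#16 t=25s (window 4): ALLOW
  req#17 t=27s (window 4): ALLOW
  req#18 t=28s (window 4): DENY
  req#19 t=29s (window 4): DENY

Allowed counts by window: 3 3 2 3 3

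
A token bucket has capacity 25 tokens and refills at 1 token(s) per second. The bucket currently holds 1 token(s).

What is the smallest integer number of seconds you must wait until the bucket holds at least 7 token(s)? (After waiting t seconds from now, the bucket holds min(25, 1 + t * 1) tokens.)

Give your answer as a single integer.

Need 1 + t * 1 >= 7, so t >= 6/1.
Smallest integer t = ceil(6/1) = 6.

Answer: 6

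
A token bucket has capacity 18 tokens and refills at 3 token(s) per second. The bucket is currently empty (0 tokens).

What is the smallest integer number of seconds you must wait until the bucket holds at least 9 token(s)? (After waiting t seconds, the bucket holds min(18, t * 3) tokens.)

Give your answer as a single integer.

Answer: 3

Derivation:
Need t * 3 >= 9, so t >= 9/3.
Smallest integer t = ceil(9/3) = 3.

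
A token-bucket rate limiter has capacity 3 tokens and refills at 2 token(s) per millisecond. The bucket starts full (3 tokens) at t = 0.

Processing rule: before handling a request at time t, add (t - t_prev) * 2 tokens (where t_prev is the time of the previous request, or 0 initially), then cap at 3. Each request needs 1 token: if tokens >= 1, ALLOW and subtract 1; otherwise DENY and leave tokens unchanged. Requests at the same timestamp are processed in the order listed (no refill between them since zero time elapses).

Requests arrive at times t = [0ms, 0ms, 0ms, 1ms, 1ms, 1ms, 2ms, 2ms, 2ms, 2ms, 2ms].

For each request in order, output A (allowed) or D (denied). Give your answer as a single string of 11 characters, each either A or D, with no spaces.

Simulating step by step:
  req#1 t=0ms: ALLOW
  req#2 t=0ms: ALLOW
  req#3 t=0ms: ALLOW
  req#4 t=1ms: ALLOW
  req#5 t=1ms: ALLOW
  req#6 t=1ms: DENY
  req#7 t=2ms: ALLOW
  req#8 t=2ms: ALLOW
  req#9 t=2ms: DENY
  req#10 t=2ms: DENY
  req#11 t=2ms: DENY

Answer: AAAAADAADDD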